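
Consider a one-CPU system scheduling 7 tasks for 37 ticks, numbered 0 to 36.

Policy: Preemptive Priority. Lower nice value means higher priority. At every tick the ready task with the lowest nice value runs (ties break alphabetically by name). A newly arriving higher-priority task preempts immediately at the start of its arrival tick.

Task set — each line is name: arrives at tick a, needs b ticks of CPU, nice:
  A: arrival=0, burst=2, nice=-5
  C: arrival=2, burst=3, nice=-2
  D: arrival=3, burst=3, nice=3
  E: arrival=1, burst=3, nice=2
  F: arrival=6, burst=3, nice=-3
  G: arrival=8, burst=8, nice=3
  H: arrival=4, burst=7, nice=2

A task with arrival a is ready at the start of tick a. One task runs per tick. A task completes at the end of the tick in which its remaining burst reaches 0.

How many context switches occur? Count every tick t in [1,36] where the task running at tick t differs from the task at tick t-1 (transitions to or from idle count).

context switches = 8

t=0: ready={A} → run A
t=1: ready={A,E} → run A
t=2: ready={C,E} → run C
t=3: ready={C,D,E} → run C
t=4: ready={C,D,E,H} → run C
t=5: ready={D,E,H} → run E
t=6: ready={D,E,F,H} → run F
t=7: ready={D,E,F,H} → run F
t=8: ready={D,E,F,G,H} → run F
t=9: ready={D,E,G,H} → run E
t=10: ready={D,E,G,H} → run E
t=11: ready={D,G,H} → run H
t=12: ready={D,G,H} → run H
t=13: ready={D,G,H} → run H
t=14: ready={D,G,H} → run H
t=15: ready={D,G,H} → run H
t=16: ready={D,G,H} → run H
t=17: ready={D,G,H} → run H
t=18: ready={D,G} → run D
t=19: ready={D,G} → run D
t=20: ready={D,G} → run D
t=21: ready={G} → run G
t=22: ready={G} → run G
t=23: ready={G} → run G
t=24: ready={G} → run G
t=25: ready={G} → run G
t=26: ready={G} → run G
t=27: ready={G} → run G
t=28: ready={G} → run G
t=29: (idle)
t=30: (idle)
t=31: (idle)
t=32: (idle)
t=33: (idle)
t=34: (idle)
t=35: (idle)
t=36: (idle)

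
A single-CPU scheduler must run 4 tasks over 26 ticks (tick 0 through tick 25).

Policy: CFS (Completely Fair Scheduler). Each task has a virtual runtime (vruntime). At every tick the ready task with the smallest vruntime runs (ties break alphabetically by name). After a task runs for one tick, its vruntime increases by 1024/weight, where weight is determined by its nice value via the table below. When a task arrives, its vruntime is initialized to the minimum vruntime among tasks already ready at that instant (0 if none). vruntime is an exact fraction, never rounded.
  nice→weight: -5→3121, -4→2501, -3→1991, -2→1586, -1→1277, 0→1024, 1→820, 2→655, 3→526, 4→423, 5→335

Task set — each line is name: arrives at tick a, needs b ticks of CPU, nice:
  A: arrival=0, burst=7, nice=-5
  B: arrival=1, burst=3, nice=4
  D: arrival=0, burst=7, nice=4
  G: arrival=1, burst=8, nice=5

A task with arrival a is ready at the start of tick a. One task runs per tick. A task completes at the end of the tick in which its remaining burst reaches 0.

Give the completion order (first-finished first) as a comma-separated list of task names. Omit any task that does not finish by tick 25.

completion order = A, B, D, G

t=0: vr[A=0 D=0] → run A
t=1: vr[A=1024/3121 B=0 D=0 G=0] → run B
t=2: vr[A=1024/3121 B=1024/423 D=0 G=0] → run D
t=3: vr[A=1024/3121 B=1024/423 D=1024/423 G=0] → run G
t=4: vr[A=1024/3121 B=1024/423 D=1024/423 G=1024/335] → run A
t=5: vr[A=2048/3121 B=1024/423 D=1024/423 G=1024/335] → run A
t=6: vr[A=3072/3121 B=1024/423 D=1024/423 G=1024/335] → run A
t=7: vr[A=4096/3121 B=1024/423 D=1024/423 G=1024/335] → run A
t=8: vr[A=5120/3121 B=1024/423 D=1024/423 G=1024/335] → run A
t=9: vr[A=6144/3121 B=1024/423 D=1024/423 G=1024/335] → run A
t=10: vr[B=1024/423 D=1024/423 G=1024/335] → run B
t=11: vr[B=2048/423 D=1024/423 G=1024/335] → run D
t=12: vr[B=2048/423 D=2048/423 G=1024/335] → run G
t=13: vr[B=2048/423 D=2048/423 G=2048/335] → run B
t=14: vr[D=2048/423 G=2048/335] → run D
t=15: vr[D=1024/141 G=2048/335] → run G
t=16: vr[D=1024/141 G=3072/335] → run D
t=17: vr[D=4096/423 G=3072/335] → run G
t=18: vr[D=4096/423 G=4096/335] → run D
t=19: vr[D=5120/423 G=4096/335] → run D
t=20: vr[D=2048/141 G=4096/335] → run G
t=21: vr[D=2048/141 G=1024/67] → run D
t=22: vr[G=1024/67] → run G
t=23: vr[G=6144/335] → run G
t=24: vr[G=7168/335] → run G
t=25: (idle)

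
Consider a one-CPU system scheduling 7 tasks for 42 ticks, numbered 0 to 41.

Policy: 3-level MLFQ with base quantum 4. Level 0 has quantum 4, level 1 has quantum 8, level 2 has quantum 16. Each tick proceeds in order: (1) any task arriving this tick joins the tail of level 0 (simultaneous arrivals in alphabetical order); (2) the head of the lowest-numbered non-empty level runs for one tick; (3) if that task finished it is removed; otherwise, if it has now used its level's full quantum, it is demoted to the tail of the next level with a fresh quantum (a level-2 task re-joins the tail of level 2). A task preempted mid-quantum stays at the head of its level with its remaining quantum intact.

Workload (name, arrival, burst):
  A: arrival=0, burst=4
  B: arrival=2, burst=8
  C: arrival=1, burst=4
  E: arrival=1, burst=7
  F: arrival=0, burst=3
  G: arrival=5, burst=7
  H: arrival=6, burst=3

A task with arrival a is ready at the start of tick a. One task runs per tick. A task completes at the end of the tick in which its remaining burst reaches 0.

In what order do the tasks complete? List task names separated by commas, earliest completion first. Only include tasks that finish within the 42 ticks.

completion order = A, F, C, H, E, B, G

t=0: L0/L1/L2 = AF/-/- → run A
t=1: L0/L1/L2 = AFCE/-/- → run A
t=2: L0/L1/L2 = AFCEB/-/- → run A
t=3: L0/L1/L2 = AFCEB/-/- → run A
t=4: L0/L1/L2 = FCEB/-/- → run F
t=5: L0/L1/L2 = FCEBG/-/- → run F
t=6: L0/L1/L2 = FCEBGH/-/- → run F
t=7: L0/L1/L2 = CEBGH/-/- → run C
t=8: L0/L1/L2 = CEBGH/-/- → run C
t=9: L0/L1/L2 = CEBGH/-/- → run C
t=10: L0/L1/L2 = CEBGH/-/- → run C
t=11: L0/L1/L2 = EBGH/-/- → run E
t=12: L0/L1/L2 = EBGH/-/- → run E
t=13: L0/L1/L2 = EBGH/-/- → run E
t=14: L0/L1/L2 = EBGH/-/- → run E
t=15: L0/L1/L2 = BGH/E/- → run B
t=16: L0/L1/L2 = BGH/E/- → run B
t=17: L0/L1/L2 = BGH/E/- → run B
t=18: L0/L1/L2 = BGH/E/- → run B
t=19: L0/L1/L2 = GH/EB/- → run G
t=20: L0/L1/L2 = GH/EB/- → run G
t=21: L0/L1/L2 = GH/EB/- → run G
t=22: L0/L1/L2 = GH/EB/- → run G
t=23: L0/L1/L2 = H/EBG/- → run H
t=24: L0/L1/L2 = H/EBG/- → run H
t=25: L0/L1/L2 = H/EBG/- → run H
t=26: L0/L1/L2 = -/EBG/- → run E
t=27: L0/L1/L2 = -/EBG/- → run E
t=28: L0/L1/L2 = -/EBG/- → run E
t=29: L0/L1/L2 = -/BG/- → run B
t=30: L0/L1/L2 = -/BG/- → run B
t=31: L0/L1/L2 = -/BG/- → run B
t=32: L0/L1/L2 = -/BG/- → run B
t=33: L0/L1/L2 = -/G/- → run G
t=34: L0/L1/L2 = -/G/- → run G
t=35: L0/L1/L2 = -/G/- → run G
t=36: (idle)
t=37: (idle)
t=38: (idle)
t=39: (idle)
t=40: (idle)
t=41: (idle)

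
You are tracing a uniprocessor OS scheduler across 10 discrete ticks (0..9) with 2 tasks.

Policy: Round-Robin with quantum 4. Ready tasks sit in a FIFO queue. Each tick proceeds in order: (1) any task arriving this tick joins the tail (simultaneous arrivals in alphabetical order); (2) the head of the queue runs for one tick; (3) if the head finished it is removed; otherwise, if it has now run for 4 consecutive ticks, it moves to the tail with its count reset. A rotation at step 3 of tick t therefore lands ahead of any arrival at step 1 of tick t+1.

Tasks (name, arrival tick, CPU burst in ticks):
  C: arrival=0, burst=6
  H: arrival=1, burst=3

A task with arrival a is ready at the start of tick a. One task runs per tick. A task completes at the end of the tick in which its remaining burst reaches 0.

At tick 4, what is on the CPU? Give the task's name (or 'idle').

running at tick 4 = H

t=0: queue=[C] q_used=0 → run C
t=1: queue=[C,H] q_used=1 → run C
t=2: queue=[C,H] q_used=2 → run C
t=3: queue=[C,H] q_used=3 → run C
t=4: queue=[H,C] q_used=0 → run H
t=5: queue=[H,C] q_used=1 → run H
t=6: queue=[H,C] q_used=2 → run H
t=7: queue=[C] q_used=0 → run C
t=8: queue=[C] q_used=1 → run C
t=9: (idle)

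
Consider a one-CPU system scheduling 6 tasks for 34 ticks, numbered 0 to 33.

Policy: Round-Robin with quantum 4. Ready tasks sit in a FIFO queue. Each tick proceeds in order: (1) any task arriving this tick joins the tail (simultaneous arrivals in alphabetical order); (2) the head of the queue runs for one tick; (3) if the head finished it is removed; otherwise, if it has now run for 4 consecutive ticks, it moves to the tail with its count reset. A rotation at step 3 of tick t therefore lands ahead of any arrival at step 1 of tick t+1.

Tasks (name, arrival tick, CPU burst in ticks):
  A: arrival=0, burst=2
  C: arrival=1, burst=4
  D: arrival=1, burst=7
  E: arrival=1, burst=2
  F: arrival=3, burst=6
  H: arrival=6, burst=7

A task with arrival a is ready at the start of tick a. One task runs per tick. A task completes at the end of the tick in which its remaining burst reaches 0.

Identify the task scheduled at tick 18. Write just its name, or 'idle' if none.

t=0: queue=[A] q_used=0 → run A
t=1: queue=[A,C,D,E] q_used=1 → run A
t=2: queue=[C,D,E] q_used=0 → run C
t=3: queue=[C,D,E,F] q_used=1 → run C
t=4: queue=[C,D,E,F] q_used=2 → run C
t=5: queue=[C,D,E,F] q_used=3 → run C
t=6: queue=[D,E,F,H] q_used=0 → run D
t=7: queue=[D,E,F,H] q_used=1 → run D
t=8: queue=[D,E,F,H] q_used=2 → run D
t=9: queue=[D,E,F,H] q_used=3 → run D
t=10: queue=[E,F,H,D] q_used=0 → run E
t=11: queue=[E,F,H,D] q_used=1 → run E
t=12: queue=[F,H,D] q_used=0 → run F
t=13: queue=[F,H,D] q_used=1 → run F
t=14: queue=[F,H,D] q_used=2 → run F
t=15: queue=[F,H,D] q_used=3 → run F
t=16: queue=[H,D,F] q_used=0 → run H
t=17: queue=[H,D,F] q_used=1 → run H
t=18: queue=[H,D,F] q_used=2 → run H
t=19: queue=[H,D,F] q_used=3 → run H
t=20: queue=[D,F,H] q_used=0 → run D
t=21: queue=[D,F,H] q_used=1 → run D
t=22: queue=[D,F,H] q_used=2 → run D
t=23: queue=[F,H] q_used=0 → run F
t=24: queue=[F,H] q_used=1 → run F
t=25: queue=[H] q_used=0 → run H
t=26: queue=[H] q_used=1 → run H
t=27: queue=[H] q_used=2 → run H
t=28: (idle)
t=29: (idle)
t=30: (idle)
t=31: (idle)
t=32: (idle)
t=33: (idle)

running at tick 18 = H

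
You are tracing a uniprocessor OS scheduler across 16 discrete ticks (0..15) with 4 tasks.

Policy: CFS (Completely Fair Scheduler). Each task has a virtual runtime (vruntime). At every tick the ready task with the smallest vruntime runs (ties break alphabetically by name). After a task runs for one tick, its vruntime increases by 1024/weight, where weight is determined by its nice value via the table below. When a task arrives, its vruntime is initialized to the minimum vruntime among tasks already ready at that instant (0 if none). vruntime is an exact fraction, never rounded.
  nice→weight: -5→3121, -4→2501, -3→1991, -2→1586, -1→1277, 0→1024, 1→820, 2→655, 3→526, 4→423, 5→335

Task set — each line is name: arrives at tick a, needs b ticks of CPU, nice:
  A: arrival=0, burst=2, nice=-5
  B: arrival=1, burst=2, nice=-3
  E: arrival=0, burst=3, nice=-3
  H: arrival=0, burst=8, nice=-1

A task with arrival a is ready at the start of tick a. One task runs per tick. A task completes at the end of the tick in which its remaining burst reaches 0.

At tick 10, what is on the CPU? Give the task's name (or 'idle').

t=0: vr[A=0 E=0 H=0] → run A
t=1: vr[A=1024/3121 B=0 E=0 H=0] → run B
t=2: vr[A=1024/3121 B=1024/1991 E=0 H=0] → run E
t=3: vr[A=1024/3121 B=1024/1991 E=1024/1991 H=0] → run H
t=4: vr[A=1024/3121 B=1024/1991 E=1024/1991 H=1024/1277] → run A
t=5: vr[B=1024/1991 E=1024/1991 H=1024/1277] → run B
t=6: vr[E=1024/1991 H=1024/1277] → run E
t=7: vr[E=2048/1991 H=1024/1277] → run H
t=8: vr[E=2048/1991 H=2048/1277] → run E
t=9: vr[H=2048/1277] → run H
t=10: vr[H=3072/1277] → run H
t=11: vr[H=4096/1277] → run H
t=12: vr[H=5120/1277] → run H
t=13: vr[H=6144/1277] → run H
t=14: vr[H=7168/1277] → run H
t=15: (idle)

running at tick 10 = H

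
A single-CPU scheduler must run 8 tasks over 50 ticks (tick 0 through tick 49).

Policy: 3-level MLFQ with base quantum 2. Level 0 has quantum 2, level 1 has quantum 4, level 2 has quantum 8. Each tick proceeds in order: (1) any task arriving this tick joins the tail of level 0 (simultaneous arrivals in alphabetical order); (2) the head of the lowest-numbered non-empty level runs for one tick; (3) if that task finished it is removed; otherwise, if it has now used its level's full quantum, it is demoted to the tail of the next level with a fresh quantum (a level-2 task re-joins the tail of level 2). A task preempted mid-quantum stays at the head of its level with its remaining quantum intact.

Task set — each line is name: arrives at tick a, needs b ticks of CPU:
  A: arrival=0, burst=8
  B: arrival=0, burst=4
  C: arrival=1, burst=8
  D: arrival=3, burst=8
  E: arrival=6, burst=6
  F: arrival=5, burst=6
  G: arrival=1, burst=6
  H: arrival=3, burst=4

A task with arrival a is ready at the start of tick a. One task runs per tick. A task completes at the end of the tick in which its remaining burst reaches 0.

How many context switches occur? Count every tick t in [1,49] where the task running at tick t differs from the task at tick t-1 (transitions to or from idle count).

t=0: L0/L1/L2 = AB/-/- → run A
t=1: L0/L1/L2 = ABCG/-/- → run A
t=2: L0/L1/L2 = BCG/A/- → run B
t=3: L0/L1/L2 = BCGDH/A/- → run B
t=4: L0/L1/L2 = CGDH/AB/- → run C
t=5: L0/L1/L2 = CGDHF/AB/- → run C
t=6: L0/L1/L2 = GDHFE/ABC/- → run G
t=7: L0/L1/L2 = GDHFE/ABC/- → run G
t=8: L0/L1/L2 = DHFE/ABCG/- → run D
t=9: L0/L1/L2 = DHFE/ABCG/- → run D
t=10: L0/L1/L2 = HFE/ABCGD/- → run H
t=11: L0/L1/L2 = HFE/ABCGD/- → run H
t=12: L0/L1/L2 = FE/ABCGDH/- → run F
t=13: L0/L1/L2 = FE/ABCGDH/- → run F
t=14: L0/L1/L2 = E/ABCGDHF/- → run E
t=15: L0/L1/L2 = E/ABCGDHF/- → run E
t=16: L0/L1/L2 = -/ABCGDHFE/- → run A
t=17: L0/L1/L2 = -/ABCGDHFE/- → run A
t=18: L0/L1/L2 = -/ABCGDHFE/- → run A
t=19: L0/L1/L2 = -/ABCGDHFE/- → run A
t=20: L0/L1/L2 = -/BCGDHFE/A → run B
t=21: L0/L1/L2 = -/BCGDHFE/A → run B
t=22: L0/L1/L2 = -/CGDHFE/A → run C
t=23: L0/L1/L2 = -/CGDHFE/A → run C
t=24: L0/L1/L2 = -/CGDHFE/A → run C
t=25: L0/L1/L2 = -/CGDHFE/A → run C
t=26: L0/L1/L2 = -/GDHFE/AC → run G
t=27: L0/L1/L2 = -/GDHFE/AC → run G
t=28: L0/L1/L2 = -/GDHFE/AC → run G
t=29: L0/L1/L2 = -/GDHFE/AC → run G
t=30: L0/L1/L2 = -/DHFE/AC → run D
t=31: L0/L1/L2 = -/DHFE/AC → run D
t=32: L0/L1/L2 = -/DHFE/AC → run D
t=33: L0/L1/L2 = -/DHFE/AC → run D
t=34: L0/L1/L2 = -/HFE/ACD → run H
t=35: L0/L1/L2 = -/HFE/ACD → run H
t=36: L0/L1/L2 = -/FE/ACD → run F
t=37: L0/L1/L2 = -/FE/ACD → run F
t=38: L0/L1/L2 = -/FE/ACD → run F
t=39: L0/L1/L2 = -/FE/ACD → run F
t=40: L0/L1/L2 = -/E/ACD → run E
t=41: L0/L1/L2 = -/E/ACD → run E
t=42: L0/L1/L2 = -/E/ACD → run E
t=43: L0/L1/L2 = -/E/ACD → run E
t=44: L0/L1/L2 = -/-/ACD → run A
t=45: L0/L1/L2 = -/-/ACD → run A
t=46: L0/L1/L2 = -/-/CD → run C
t=47: L0/L1/L2 = -/-/CD → run C
t=48: L0/L1/L2 = -/-/D → run D
t=49: L0/L1/L2 = -/-/D → run D

context switches = 18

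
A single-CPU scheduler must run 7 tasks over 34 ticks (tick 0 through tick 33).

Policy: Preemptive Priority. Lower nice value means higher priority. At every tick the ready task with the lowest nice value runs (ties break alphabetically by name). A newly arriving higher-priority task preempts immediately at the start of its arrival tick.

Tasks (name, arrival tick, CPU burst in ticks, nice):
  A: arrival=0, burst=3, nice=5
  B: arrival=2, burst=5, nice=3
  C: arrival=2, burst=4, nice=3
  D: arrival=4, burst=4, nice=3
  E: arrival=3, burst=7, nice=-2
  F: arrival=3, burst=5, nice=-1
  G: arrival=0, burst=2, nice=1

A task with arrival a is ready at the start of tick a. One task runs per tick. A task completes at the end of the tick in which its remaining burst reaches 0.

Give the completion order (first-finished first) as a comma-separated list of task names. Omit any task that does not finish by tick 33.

completion order = G, E, F, B, C, D, A

t=0: ready={A,G} → run G
t=1: ready={A,G} → run G
t=2: ready={A,B,C} → run B
t=3: ready={A,B,C,E,F} → run E
t=4: ready={A,B,C,D,E,F} → run E
t=5: ready={A,B,C,D,E,F} → run E
t=6: ready={A,B,C,D,E,F} → run E
t=7: ready={A,B,C,D,E,F} → run E
t=8: ready={A,B,C,D,E,F} → run E
t=9: ready={A,B,C,D,E,F} → run E
t=10: ready={A,B,C,D,F} → run F
t=11: ready={A,B,C,D,F} → run F
t=12: ready={A,B,C,D,F} → run F
t=13: ready={A,B,C,D,F} → run F
t=14: ready={A,B,C,D,F} → run F
t=15: ready={A,B,C,D} → run B
t=16: ready={A,B,C,D} → run B
t=17: ready={A,B,C,D} → run B
t=18: ready={A,B,C,D} → run B
t=19: ready={A,C,D} → run C
t=20: ready={A,C,D} → run C
t=21: ready={A,C,D} → run C
t=22: ready={A,C,D} → run C
t=23: ready={A,D} → run D
t=24: ready={A,D} → run D
t=25: ready={A,D} → run D
t=26: ready={A,D} → run D
t=27: ready={A} → run A
t=28: ready={A} → run A
t=29: ready={A} → run A
t=30: (idle)
t=31: (idle)
t=32: (idle)
t=33: (idle)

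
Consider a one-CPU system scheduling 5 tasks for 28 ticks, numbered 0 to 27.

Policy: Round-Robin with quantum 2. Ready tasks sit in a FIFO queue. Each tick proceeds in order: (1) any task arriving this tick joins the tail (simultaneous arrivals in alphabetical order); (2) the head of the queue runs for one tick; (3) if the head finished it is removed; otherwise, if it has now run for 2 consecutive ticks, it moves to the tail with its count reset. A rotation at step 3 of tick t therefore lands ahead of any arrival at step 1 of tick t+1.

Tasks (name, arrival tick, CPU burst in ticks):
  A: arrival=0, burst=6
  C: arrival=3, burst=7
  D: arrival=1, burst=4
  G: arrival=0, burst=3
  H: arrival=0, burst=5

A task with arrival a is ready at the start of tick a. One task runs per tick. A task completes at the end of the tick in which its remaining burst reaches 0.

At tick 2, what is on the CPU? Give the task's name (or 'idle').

t=0: queue=[A,G,H] q_used=0 → run A
t=1: queue=[A,G,H,D] q_used=1 → run A
t=2: queue=[G,H,D,A] q_used=0 → run G
t=3: queue=[G,H,D,A,C] q_used=1 → run G
t=4: queue=[H,D,A,C,G] q_used=0 → run H
t=5: queue=[H,D,A,C,G] q_used=1 → run H
t=6: queue=[D,A,C,G,H] q_used=0 → run D
t=7: queue=[D,A,C,G,H] q_used=1 → run D
t=8: queue=[A,C,G,H,D] q_used=0 → run A
t=9: queue=[A,C,G,H,D] q_used=1 → run A
t=10: queue=[C,G,H,D,A] q_used=0 → run C
t=11: queue=[C,G,H,D,A] q_used=1 → run C
t=12: queue=[G,H,D,A,C] q_used=0 → run G
t=13: queue=[H,D,A,C] q_used=0 → run H
t=14: queue=[H,D,A,C] q_used=1 → run H
t=15: queue=[D,A,C,H] q_used=0 → run D
t=16: queue=[D,A,C,H] q_used=1 → run D
t=17: queue=[A,C,H] q_used=0 → run A
t=18: queue=[A,C,H] q_used=1 → run A
t=19: queue=[C,H] q_used=0 → run C
t=20: queue=[C,H] q_used=1 → run C
t=21: queue=[H,C] q_used=0 → run H
t=22: queue=[C] q_used=0 → run C
t=23: queue=[C] q_used=1 → run C
t=24: queue=[C] q_used=0 → run C
t=25: (idle)
t=26: (idle)
t=27: (idle)

running at tick 2 = G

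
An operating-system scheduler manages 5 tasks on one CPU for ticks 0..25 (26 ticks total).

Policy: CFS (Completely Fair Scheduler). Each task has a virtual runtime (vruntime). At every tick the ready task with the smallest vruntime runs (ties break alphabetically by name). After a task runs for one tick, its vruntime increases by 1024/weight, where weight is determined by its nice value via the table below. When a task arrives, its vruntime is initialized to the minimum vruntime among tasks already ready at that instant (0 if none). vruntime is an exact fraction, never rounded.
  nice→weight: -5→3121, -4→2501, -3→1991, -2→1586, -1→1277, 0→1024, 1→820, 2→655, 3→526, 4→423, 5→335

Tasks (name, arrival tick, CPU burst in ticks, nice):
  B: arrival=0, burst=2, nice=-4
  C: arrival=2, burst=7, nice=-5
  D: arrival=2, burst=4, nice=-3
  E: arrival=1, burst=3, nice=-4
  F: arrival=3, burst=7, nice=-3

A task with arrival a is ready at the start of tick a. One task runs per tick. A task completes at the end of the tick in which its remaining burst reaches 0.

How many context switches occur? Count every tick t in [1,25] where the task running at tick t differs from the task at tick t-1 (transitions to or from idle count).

t=0: vr[B=0] → run B
t=1: vr[B=1024/2501 E=1024/2501] → run B
t=2: vr[C=1024/2501 D=1024/2501 E=1024/2501] → run C
t=3: vr[C=5756928/7805621 D=1024/2501 E=1024/2501 F=1024/2501] → run D
t=4: vr[C=5756928/7805621 D=4599808/4979491 E=1024/2501 F=1024/2501] → run E
t=5: vr[C=5756928/7805621 D=4599808/4979491 E=2048/2501 F=1024/2501] → run F
t=6: vr[C=5756928/7805621 D=4599808/4979491 E=2048/2501 F=4599808/4979491] → run C
t=7: vr[C=8317952/7805621 D=4599808/4979491 E=2048/2501 F=4599808/4979491] → run E
t=8: vr[C=8317952/7805621 D=4599808/4979491 E=3072/2501 F=4599808/4979491] → run D
t=9: vr[C=8317952/7805621 D=7160832/4979491 E=3072/2501 F=4599808/4979491] → run F
t=10: vr[C=8317952/7805621 D=7160832/4979491 E=3072/2501 F=7160832/4979491] → run C
t=11: vr[C=10878976/7805621 D=7160832/4979491 E=3072/2501 F=7160832/4979491] → run E
t=12: vr[C=10878976/7805621 D=7160832/4979491 F=7160832/4979491] → run C
t=13: vr[C=13440000/7805621 D=7160832/4979491 F=7160832/4979491] → run D
t=14: vr[C=13440000/7805621 D=9721856/4979491 F=7160832/4979491] → run F
t=15: vr[C=13440000/7805621 D=9721856/4979491 F=9721856/4979491] → run C
t=16: vr[C=16001024/7805621 D=9721856/4979491 F=9721856/4979491] → run D
t=17: vr[C=16001024/7805621 F=9721856/4979491] → run F
t=18: vr[C=16001024/7805621 F=12282880/4979491] → run C
t=19: vr[C=18562048/7805621 F=12282880/4979491] → run C
t=20: vr[F=12282880/4979491] → run F
t=21: vr[F=14843904/4979491] → run F
t=22: vr[F=17404928/4979491] → run F
t=23: (idle)
t=24: (idle)
t=25: (idle)

context switches = 19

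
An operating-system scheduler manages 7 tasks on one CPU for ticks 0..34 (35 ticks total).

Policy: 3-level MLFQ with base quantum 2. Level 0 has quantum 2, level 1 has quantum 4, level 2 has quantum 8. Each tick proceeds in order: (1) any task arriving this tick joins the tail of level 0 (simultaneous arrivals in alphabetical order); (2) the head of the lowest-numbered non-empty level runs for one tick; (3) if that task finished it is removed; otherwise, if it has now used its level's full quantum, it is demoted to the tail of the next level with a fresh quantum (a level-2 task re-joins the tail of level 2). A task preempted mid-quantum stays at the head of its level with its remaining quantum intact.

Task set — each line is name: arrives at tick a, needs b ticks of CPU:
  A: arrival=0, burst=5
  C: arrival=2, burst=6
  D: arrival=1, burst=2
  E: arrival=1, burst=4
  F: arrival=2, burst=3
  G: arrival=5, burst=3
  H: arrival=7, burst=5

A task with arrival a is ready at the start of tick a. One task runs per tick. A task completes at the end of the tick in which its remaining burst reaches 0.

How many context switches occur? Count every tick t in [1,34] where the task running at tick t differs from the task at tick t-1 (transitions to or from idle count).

context switches = 13

t=0: L0/L1/L2 = A/-/- → run A
t=1: L0/L1/L2 = ADE/-/- → run A
t=2: L0/L1/L2 = DECF/A/- → run D
t=3: L0/L1/L2 = DECF/A/- → run D
t=4: L0/L1/L2 = ECF/A/- → run E
t=5: L0/L1/L2 = ECFG/A/- → run E
t=6: L0/L1/L2 = CFG/AE/- → run C
t=7: L0/L1/L2 = CFGH/AE/- → run C
t=8: L0/L1/L2 = FGH/AEC/- → run F
t=9: L0/L1/L2 = FGH/AEC/- → run F
t=10: L0/L1/L2 = GH/AECF/- → run G
t=11: L0/L1/L2 = GH/AECF/- → run G
t=12: L0/L1/L2 = H/AECFG/- → run H
t=13: L0/L1/L2 = H/AECFG/- → run H
t=14: L0/L1/L2 = -/AECFGH/- → run A
t=15: L0/L1/L2 = -/AECFGH/- → run A
t=16: L0/L1/L2 = -/AECFGH/- → run A
t=17: L0/L1/L2 = -/ECFGH/- → run E
t=18: L0/L1/L2 = -/ECFGH/- → run E
t=19: L0/L1/L2 = -/CFGH/- → run C
t=20: L0/L1/L2 = -/CFGH/- → run C
t=21: L0/L1/L2 = -/CFGH/- → run C
t=22: L0/L1/L2 = -/CFGH/- → run C
t=23: L0/L1/L2 = -/FGH/- → run F
t=24: L0/L1/L2 = -/GH/- → run G
t=25: L0/L1/L2 = -/H/- → run H
t=26: L0/L1/L2 = -/H/- → run H
t=27: L0/L1/L2 = -/H/- → run H
t=28: (idle)
t=29: (idle)
t=30: (idle)
t=31: (idle)
t=32: (idle)
t=33: (idle)
t=34: (idle)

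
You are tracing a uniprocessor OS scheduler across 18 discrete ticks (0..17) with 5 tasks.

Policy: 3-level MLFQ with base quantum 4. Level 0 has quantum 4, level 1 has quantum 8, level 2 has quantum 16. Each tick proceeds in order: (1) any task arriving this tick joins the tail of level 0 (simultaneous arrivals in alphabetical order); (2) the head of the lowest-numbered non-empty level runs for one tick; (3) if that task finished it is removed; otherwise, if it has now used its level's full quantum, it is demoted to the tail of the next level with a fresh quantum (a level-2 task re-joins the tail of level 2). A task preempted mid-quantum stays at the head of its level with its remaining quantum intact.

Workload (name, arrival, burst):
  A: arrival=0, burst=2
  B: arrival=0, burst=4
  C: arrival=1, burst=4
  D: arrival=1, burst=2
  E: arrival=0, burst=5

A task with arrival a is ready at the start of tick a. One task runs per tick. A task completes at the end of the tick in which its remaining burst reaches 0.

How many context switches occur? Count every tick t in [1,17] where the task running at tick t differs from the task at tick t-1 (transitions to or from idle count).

context switches = 6

t=0: L0/L1/L2 = ABE/-/- → run A
t=1: L0/L1/L2 = ABECD/-/- → run A
t=2: L0/L1/L2 = BECD/-/- → run B
t=3: L0/L1/L2 = BECD/-/- → run B
t=4: L0/L1/L2 = BECD/-/- → run B
t=5: L0/L1/L2 = BECD/-/- → run B
t=6: L0/L1/L2 = ECD/-/- → run E
t=7: L0/L1/L2 = ECD/-/- → run E
t=8: L0/L1/L2 = ECD/-/- → run E
t=9: L0/L1/L2 = ECD/-/- → run E
t=10: L0/L1/L2 = CD/E/- → run C
t=11: L0/L1/L2 = CD/E/- → run C
t=12: L0/L1/L2 = CD/E/- → run C
t=13: L0/L1/L2 = CD/E/- → run C
t=14: L0/L1/L2 = D/E/- → run D
t=15: L0/L1/L2 = D/E/- → run D
t=16: L0/L1/L2 = -/E/- → run E
t=17: (idle)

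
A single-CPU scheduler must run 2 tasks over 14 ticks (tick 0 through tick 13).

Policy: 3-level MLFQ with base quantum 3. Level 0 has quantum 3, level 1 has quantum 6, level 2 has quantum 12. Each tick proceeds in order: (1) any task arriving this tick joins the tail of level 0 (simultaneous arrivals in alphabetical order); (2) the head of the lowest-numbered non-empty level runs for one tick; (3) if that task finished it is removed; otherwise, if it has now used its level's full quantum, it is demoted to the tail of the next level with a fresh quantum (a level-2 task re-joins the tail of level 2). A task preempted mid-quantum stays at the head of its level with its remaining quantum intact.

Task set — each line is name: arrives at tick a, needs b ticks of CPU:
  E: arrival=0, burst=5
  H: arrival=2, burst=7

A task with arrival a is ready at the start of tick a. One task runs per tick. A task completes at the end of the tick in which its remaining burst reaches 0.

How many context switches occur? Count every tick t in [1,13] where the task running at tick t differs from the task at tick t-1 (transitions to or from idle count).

context switches = 4

t=0: L0/L1/L2 = E/-/- → run E
t=1: L0/L1/L2 = E/-/- → run E
t=2: L0/L1/L2 = EH/-/- → run E
t=3: L0/L1/L2 = H/E/- → run H
t=4: L0/L1/L2 = H/E/- → run H
t=5: L0/L1/L2 = H/E/- → run H
t=6: L0/L1/L2 = -/EH/- → run E
t=7: L0/L1/L2 = -/EH/- → run E
t=8: L0/L1/L2 = -/H/- → run H
t=9: L0/L1/L2 = -/H/- → run H
t=10: L0/L1/L2 = -/H/- → run H
t=11: L0/L1/L2 = -/H/- → run H
t=12: (idle)
t=13: (idle)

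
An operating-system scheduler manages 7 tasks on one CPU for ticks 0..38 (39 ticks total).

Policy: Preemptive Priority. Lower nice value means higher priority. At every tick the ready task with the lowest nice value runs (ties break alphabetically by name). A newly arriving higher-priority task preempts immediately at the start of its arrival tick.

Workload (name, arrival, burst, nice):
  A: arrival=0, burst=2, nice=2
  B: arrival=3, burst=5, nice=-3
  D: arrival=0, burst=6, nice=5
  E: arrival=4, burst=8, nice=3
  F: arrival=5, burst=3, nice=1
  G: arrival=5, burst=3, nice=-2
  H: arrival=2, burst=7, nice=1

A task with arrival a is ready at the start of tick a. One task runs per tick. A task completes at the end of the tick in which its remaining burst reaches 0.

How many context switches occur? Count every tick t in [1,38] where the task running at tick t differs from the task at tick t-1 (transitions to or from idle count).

t=0: ready={A,D} → run A
t=1: ready={A,D} → run A
t=2: ready={D,H} → run H
t=3: ready={B,D,H} → run B
t=4: ready={B,D,E,H} → run B
t=5: ready={B,D,E,F,G,H} → run B
t=6: ready={B,D,E,F,G,H} → run B
t=7: ready={B,D,E,F,G,H} → run B
t=8: ready={D,E,F,G,H} → run G
t=9: ready={D,E,F,G,H} → run G
t=10: ready={D,E,F,G,H} → run G
t=11: ready={D,E,F,H} → run F
t=12: ready={D,E,F,H} → run F
t=13: ready={D,E,F,H} → run F
t=14: ready={D,E,H} → run H
t=15: ready={D,E,H} → run H
t=16: ready={D,E,H} → run H
t=17: ready={D,E,H} → run H
t=18: ready={D,E,H} → run H
t=19: ready={D,E,H} → run H
t=20: ready={D,E} → run E
t=21: ready={D,E} → run E
t=22: ready={D,E} → run E
t=23: ready={D,E} → run E
t=24: ready={D,E} → run E
t=25: ready={D,E} → run E
t=26: ready={D,E} → run E
t=27: ready={D,E} → run E
t=28: ready={D} → run D
t=29: ready={D} → run D
t=30: ready={D} → run D
t=31: ready={D} → run D
t=32: ready={D} → run D
t=33: ready={D} → run D
t=34: (idle)
t=35: (idle)
t=36: (idle)
t=37: (idle)
t=38: (idle)

context switches = 8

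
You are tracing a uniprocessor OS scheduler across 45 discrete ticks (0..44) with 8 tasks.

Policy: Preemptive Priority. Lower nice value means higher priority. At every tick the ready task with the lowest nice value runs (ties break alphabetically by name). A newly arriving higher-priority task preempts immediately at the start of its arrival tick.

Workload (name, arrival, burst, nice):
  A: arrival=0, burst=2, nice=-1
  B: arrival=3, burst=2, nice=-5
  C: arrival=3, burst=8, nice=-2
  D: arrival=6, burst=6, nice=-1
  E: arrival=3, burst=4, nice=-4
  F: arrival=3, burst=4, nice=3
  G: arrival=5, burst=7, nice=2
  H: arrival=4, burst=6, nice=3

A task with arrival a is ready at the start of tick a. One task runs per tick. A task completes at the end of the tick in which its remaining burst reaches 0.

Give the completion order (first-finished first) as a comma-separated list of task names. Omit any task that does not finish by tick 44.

completion order = A, B, E, C, D, G, F, H

t=0: ready={A} → run A
t=1: ready={A} → run A
t=2: (idle)
t=3: ready={B,C,E,F} → run B
t=4: ready={B,C,E,F,H} → run B
t=5: ready={C,E,F,G,H} → run E
t=6: ready={C,D,E,F,G,H} → run E
t=7: ready={C,D,E,F,G,H} → run E
t=8: ready={C,D,E,F,G,H} → run E
t=9: ready={C,D,F,G,H} → run C
t=10: ready={C,D,F,G,H} → run C
t=11: ready={C,D,F,G,H} → run C
t=12: ready={C,D,F,G,H} → run C
t=13: ready={C,D,F,G,H} → run C
t=14: ready={C,D,F,G,H} → run C
t=15: ready={C,D,F,G,H} → run C
t=16: ready={C,D,F,G,H} → run C
t=17: ready={D,F,G,H} → run D
t=18: ready={D,F,G,H} → run D
t=19: ready={D,F,G,H} → run D
t=20: ready={D,F,G,H} → run D
t=21: ready={D,F,G,H} → run D
t=22: ready={D,F,G,H} → run D
t=23: ready={F,G,H} → run G
t=24: ready={F,G,H} → run G
t=25: ready={F,G,H} → run G
t=26: ready={F,G,H} → run G
t=27: ready={F,G,H} → run G
t=28: ready={F,G,H} → run G
t=29: ready={F,G,H} → run G
t=30: ready={F,H} → run F
t=31: ready={F,H} → run F
t=32: ready={F,H} → run F
t=33: ready={F,H} → run F
t=34: ready={H} → run H
t=35: ready={H} → run H
t=36: ready={H} → run H
t=37: ready={H} → run H
t=38: ready={H} → run H
t=39: ready={H} → run H
t=40: (idle)
t=41: (idle)
t=42: (idle)
t=43: (idle)
t=44: (idle)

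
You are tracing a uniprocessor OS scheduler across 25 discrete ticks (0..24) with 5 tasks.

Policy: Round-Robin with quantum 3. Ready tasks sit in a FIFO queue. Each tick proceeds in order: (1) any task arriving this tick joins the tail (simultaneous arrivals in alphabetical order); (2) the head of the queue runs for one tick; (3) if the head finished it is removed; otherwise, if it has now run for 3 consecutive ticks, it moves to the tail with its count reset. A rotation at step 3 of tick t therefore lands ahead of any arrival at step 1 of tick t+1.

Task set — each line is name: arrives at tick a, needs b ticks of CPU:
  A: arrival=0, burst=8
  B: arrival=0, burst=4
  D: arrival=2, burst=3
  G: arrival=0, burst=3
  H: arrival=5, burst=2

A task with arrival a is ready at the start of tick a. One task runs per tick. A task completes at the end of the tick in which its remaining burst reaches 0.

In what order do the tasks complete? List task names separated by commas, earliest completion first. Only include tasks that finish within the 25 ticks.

t=0: queue=[A,B,G] q_used=0 → run A
t=1: queue=[A,B,G] q_used=1 → run A
t=2: queue=[A,B,G,D] q_used=2 → run A
t=3: queue=[B,G,D,A] q_used=0 → run B
t=4: queue=[B,G,D,A] q_used=1 → run B
t=5: queue=[B,G,D,A,H] q_used=2 → run B
t=6: queue=[G,D,A,H,B] q_used=0 → run G
t=7: queue=[G,D,A,H,B] q_used=1 → run G
t=8: queue=[G,D,A,H,B] q_used=2 → run G
t=9: queue=[D,A,H,B] q_used=0 → run D
t=10: queue=[D,A,H,B] q_used=1 → run D
t=11: queue=[D,A,H,B] q_used=2 → run D
t=12: queue=[A,H,B] q_used=0 → run A
t=13: queue=[A,H,B] q_used=1 → run A
t=14: queue=[A,H,B] q_used=2 → run A
t=15: queue=[H,B,A] q_used=0 → run H
t=16: queue=[H,B,A] q_used=1 → run H
t=17: queue=[B,A] q_used=0 → run B
t=18: queue=[A] q_used=0 → run A
t=19: queue=[A] q_used=1 → run A
t=20: (idle)
t=21: (idle)
t=22: (idle)
t=23: (idle)
t=24: (idle)

completion order = G, D, H, B, A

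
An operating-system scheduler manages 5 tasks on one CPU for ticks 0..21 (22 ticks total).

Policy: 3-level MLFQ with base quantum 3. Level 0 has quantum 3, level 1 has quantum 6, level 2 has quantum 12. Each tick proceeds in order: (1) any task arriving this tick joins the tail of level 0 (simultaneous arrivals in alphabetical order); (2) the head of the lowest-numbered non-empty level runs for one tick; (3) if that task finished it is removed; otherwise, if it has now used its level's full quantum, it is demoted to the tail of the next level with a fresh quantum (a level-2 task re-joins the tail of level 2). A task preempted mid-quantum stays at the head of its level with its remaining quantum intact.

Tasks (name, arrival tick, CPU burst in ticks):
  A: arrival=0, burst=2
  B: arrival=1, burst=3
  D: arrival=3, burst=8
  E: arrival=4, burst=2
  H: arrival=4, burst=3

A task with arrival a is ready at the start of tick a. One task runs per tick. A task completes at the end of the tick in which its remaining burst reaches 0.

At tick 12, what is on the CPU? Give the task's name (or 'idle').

t=0: L0/L1/L2 = A/-/- → run A
t=1: L0/L1/L2 = AB/-/- → run A
t=2: L0/L1/L2 = B/-/- → run B
t=3: L0/L1/L2 = BD/-/- → run B
t=4: L0/L1/L2 = BDEH/-/- → run B
t=5: L0/L1/L2 = DEH/-/- → run D
t=6: L0/L1/L2 = DEH/-/- → run D
t=7: L0/L1/L2 = DEH/-/- → run D
t=8: L0/L1/L2 = EH/D/- → run E
t=9: L0/L1/L2 = EH/D/- → run E
t=10: L0/L1/L2 = H/D/- → run H
t=11: L0/L1/L2 = H/D/- → run H
t=12: L0/L1/L2 = H/D/- → run H
t=13: L0/L1/L2 = -/D/- → run D
t=14: L0/L1/L2 = -/D/- → run D
t=15: L0/L1/L2 = -/D/- → run D
t=16: L0/L1/L2 = -/D/- → run D
t=17: L0/L1/L2 = -/D/- → run D
t=18: (idle)
t=19: (idle)
t=20: (idle)
t=21: (idle)

running at tick 12 = H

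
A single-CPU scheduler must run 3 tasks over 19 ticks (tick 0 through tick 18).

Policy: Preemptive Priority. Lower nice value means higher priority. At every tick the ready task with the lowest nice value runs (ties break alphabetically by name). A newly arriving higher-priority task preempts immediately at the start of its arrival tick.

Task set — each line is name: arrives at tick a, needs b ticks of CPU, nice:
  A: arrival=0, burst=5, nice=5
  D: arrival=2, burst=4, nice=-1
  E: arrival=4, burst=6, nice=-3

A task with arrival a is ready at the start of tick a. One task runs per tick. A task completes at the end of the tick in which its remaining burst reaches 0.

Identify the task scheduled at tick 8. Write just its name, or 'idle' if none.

t=0: ready={A} → run A
t=1: ready={A} → run A
t=2: ready={A,D} → run D
t=3: ready={A,D} → run D
t=4: ready={A,D,E} → run E
t=5: ready={A,D,E} → run E
t=6: ready={A,D,E} → run E
t=7: ready={A,D,E} → run E
t=8: ready={A,D,E} → run E
t=9: ready={A,D,E} → run E
t=10: ready={A,D} → run D
t=11: ready={A,D} → run D
t=12: ready={A} → run A
t=13: ready={A} → run A
t=14: ready={A} → run A
t=15: (idle)
t=16: (idle)
t=17: (idle)
t=18: (idle)

running at tick 8 = E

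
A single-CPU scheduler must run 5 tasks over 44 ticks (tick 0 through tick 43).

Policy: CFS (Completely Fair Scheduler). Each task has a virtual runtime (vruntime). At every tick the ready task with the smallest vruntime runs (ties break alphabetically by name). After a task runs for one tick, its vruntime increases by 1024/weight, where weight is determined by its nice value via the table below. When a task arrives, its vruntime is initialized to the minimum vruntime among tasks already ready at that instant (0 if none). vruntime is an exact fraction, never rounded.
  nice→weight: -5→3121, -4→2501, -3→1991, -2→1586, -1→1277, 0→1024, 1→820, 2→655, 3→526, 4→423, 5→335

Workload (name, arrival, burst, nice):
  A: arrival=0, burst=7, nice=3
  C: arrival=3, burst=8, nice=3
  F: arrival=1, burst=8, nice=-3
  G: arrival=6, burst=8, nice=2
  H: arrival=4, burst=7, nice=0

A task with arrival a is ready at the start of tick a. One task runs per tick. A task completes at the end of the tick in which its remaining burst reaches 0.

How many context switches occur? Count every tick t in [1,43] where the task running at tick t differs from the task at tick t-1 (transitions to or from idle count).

context switches = 34

t=0: vr[A=0] → run A
t=1: vr[A=512/263 F=512/263] → run A
t=2: vr[A=1024/263 F=512/263] → run F
t=3: vr[A=1024/263 C=1288704/523633 F=1288704/523633] → run C
t=4: vr[A=1024/263 C=2308096/523633 F=1288704/523633 H=1288704/523633] → run F
t=5: vr[A=1024/263 C=2308096/523633 F=1558016/523633 H=1288704/523633] → run H
t=6: vr[A=1024/263 C=2308096/523633 F=1558016/523633 G=1558016/523633 H=1812337/523633] → run F
t=7: vr[A=1024/263 C=2308096/523633 F=1827328/523633 G=1558016/523633 H=1812337/523633] → run G
t=8: vr[A=1024/263 C=2308096/523633 F=1827328/523633 G=1556700672/342979615 H=1812337/523633] → run H
t=9: vr[A=1024/263 C=2308096/523633 F=1827328/523633 G=1556700672/342979615 H=2335970/523633] → run F
t=10: vr[A=1024/263 C=2308096/523633 F=2096640/523633 G=1556700672/342979615 H=2335970/523633] → run A
t=11: vr[A=1536/263 C=2308096/523633 F=2096640/523633 G=1556700672/342979615 H=2335970/523633] → run F
t=12: vr[A=1536/263 C=2308096/523633 F=2365952/523633 G=1556700672/342979615 H=2335970/523633] → run C
t=13: vr[A=1536/263 C=3327488/523633 F=2365952/523633 G=1556700672/342979615 H=2335970/523633] → run H
t=14: vr[A=1536/263 C=3327488/523633 F=2365952/523633 G=1556700672/342979615 H=2859603/523633] → run F
t=15: vr[A=1536/263 C=3327488/523633 F=2635264/523633 G=1556700672/342979615 H=2859603/523633] → run G
t=16: vr[A=1536/263 C=3327488/523633 F=2635264/523633 G=2092900864/342979615 H=2859603/523633] → run F
t=17: vr[A=1536/263 C=3327488/523633 F=2904576/523633 G=2092900864/342979615 H=2859603/523633] → run H
t=18: vr[A=1536/263 C=3327488/523633 F=2904576/523633 G=2092900864/342979615 H=3383236/523633] → run F
t=19: vr[A=1536/263 C=3327488/523633 G=2092900864/342979615 H=3383236/523633] → run A
t=20: vr[A=2048/263 C=3327488/523633 G=2092900864/342979615 H=3383236/523633] → run G
t=21: vr[A=2048/263 C=3327488/523633 G=2629101056/342979615 H=3383236/523633] → run C
t=22: vr[A=2048/263 C=4346880/523633 G=2629101056/342979615 H=3383236/523633] → run H
t=23: vr[A=2048/263 C=4346880/523633 G=2629101056/342979615 H=3906869/523633] → run H
t=24: vr[A=2048/263 C=4346880/523633 G=2629101056/342979615 H=4430502/523633] → run G
t=25: vr[A=2048/263 C=4346880/523633 G=3165301248/342979615 H=4430502/523633] → run A
t=26: vr[A=2560/263 C=4346880/523633 G=3165301248/342979615 H=4430502/523633] → run C
t=27: vr[A=2560/263 C=5366272/523633 G=3165301248/342979615 H=4430502/523633] → run H
t=28: vr[A=2560/263 C=5366272/523633 G=3165301248/342979615] → run G
t=29: vr[A=2560/263 C=5366272/523633 G=740300288/68595923] → run A
t=30: vr[A=3072/263 C=5366272/523633 G=740300288/68595923] → run C
t=31: vr[A=3072/263 C=6385664/523633 G=740300288/68595923] → run G
t=32: vr[A=3072/263 C=6385664/523633 G=4237701632/342979615] → run A
t=33: vr[C=6385664/523633 G=4237701632/342979615] → run C
t=34: vr[C=7405056/523633 G=4237701632/342979615] → run G
t=35: vr[C=7405056/523633 G=4773901824/342979615] → run G
t=36: vr[C=7405056/523633] → run C
t=37: vr[C=8424448/523633] → run C
t=38: (idle)
t=39: (idle)
t=40: (idle)
t=41: (idle)
t=42: (idle)
t=43: (idle)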